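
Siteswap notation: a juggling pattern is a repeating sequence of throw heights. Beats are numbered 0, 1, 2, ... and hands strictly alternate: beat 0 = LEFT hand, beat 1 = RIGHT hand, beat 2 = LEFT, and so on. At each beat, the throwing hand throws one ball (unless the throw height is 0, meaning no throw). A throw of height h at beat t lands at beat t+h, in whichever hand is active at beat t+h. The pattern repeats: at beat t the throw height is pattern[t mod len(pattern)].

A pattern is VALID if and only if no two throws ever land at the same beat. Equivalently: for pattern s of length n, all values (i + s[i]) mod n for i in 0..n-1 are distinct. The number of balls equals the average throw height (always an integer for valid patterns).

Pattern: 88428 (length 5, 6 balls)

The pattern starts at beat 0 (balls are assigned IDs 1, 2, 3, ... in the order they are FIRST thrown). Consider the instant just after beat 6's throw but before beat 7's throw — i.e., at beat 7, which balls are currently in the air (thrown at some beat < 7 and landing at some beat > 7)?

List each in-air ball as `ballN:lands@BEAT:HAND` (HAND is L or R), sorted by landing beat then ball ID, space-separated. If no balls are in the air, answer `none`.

Answer: ball1:lands@8:L ball2:lands@9:R ball5:lands@12:L ball4:lands@13:R ball3:lands@14:L

Derivation:
Beat 0 (L): throw ball1 h=8 -> lands@8:L; in-air after throw: [b1@8:L]
Beat 1 (R): throw ball2 h=8 -> lands@9:R; in-air after throw: [b1@8:L b2@9:R]
Beat 2 (L): throw ball3 h=4 -> lands@6:L; in-air after throw: [b3@6:L b1@8:L b2@9:R]
Beat 3 (R): throw ball4 h=2 -> lands@5:R; in-air after throw: [b4@5:R b3@6:L b1@8:L b2@9:R]
Beat 4 (L): throw ball5 h=8 -> lands@12:L; in-air after throw: [b4@5:R b3@6:L b1@8:L b2@9:R b5@12:L]
Beat 5 (R): throw ball4 h=8 -> lands@13:R; in-air after throw: [b3@6:L b1@8:L b2@9:R b5@12:L b4@13:R]
Beat 6 (L): throw ball3 h=8 -> lands@14:L; in-air after throw: [b1@8:L b2@9:R b5@12:L b4@13:R b3@14:L]
Beat 7 (R): throw ball6 h=4 -> lands@11:R; in-air after throw: [b1@8:L b2@9:R b6@11:R b5@12:L b4@13:R b3@14:L]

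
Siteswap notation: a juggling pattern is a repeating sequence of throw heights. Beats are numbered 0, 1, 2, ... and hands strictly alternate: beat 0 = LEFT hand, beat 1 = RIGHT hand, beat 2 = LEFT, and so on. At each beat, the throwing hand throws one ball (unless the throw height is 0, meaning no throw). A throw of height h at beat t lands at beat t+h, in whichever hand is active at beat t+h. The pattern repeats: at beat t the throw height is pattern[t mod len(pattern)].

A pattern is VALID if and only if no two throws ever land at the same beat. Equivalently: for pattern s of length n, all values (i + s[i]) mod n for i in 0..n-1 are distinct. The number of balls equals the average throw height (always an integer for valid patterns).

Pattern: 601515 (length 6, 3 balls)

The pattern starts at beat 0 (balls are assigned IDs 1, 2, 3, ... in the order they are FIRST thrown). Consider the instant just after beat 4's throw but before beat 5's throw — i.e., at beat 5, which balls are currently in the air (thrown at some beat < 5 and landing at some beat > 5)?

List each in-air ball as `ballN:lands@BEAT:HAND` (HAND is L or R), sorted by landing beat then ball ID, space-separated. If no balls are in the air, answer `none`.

Beat 0 (L): throw ball1 h=6 -> lands@6:L; in-air after throw: [b1@6:L]
Beat 2 (L): throw ball2 h=1 -> lands@3:R; in-air after throw: [b2@3:R b1@6:L]
Beat 3 (R): throw ball2 h=5 -> lands@8:L; in-air after throw: [b1@6:L b2@8:L]
Beat 4 (L): throw ball3 h=1 -> lands@5:R; in-air after throw: [b3@5:R b1@6:L b2@8:L]
Beat 5 (R): throw ball3 h=5 -> lands@10:L; in-air after throw: [b1@6:L b2@8:L b3@10:L]

Answer: ball1:lands@6:L ball2:lands@8:L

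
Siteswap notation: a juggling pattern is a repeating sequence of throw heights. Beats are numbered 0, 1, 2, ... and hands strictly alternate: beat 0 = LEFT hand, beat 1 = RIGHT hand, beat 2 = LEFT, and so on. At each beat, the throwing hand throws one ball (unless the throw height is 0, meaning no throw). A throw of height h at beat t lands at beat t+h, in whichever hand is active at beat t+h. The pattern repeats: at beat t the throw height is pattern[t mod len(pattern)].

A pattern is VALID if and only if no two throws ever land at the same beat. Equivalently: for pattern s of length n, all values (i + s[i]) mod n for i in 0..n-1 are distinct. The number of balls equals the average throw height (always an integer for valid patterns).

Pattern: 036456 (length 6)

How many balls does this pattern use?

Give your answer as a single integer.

Answer: 4

Derivation:
Pattern = [0, 3, 6, 4, 5, 6], length n = 6
  position 0: throw height = 0, running sum = 0
  position 1: throw height = 3, running sum = 3
  position 2: throw height = 6, running sum = 9
  position 3: throw height = 4, running sum = 13
  position 4: throw height = 5, running sum = 18
  position 5: throw height = 6, running sum = 24
Total sum = 24; balls = sum / n = 24 / 6 = 4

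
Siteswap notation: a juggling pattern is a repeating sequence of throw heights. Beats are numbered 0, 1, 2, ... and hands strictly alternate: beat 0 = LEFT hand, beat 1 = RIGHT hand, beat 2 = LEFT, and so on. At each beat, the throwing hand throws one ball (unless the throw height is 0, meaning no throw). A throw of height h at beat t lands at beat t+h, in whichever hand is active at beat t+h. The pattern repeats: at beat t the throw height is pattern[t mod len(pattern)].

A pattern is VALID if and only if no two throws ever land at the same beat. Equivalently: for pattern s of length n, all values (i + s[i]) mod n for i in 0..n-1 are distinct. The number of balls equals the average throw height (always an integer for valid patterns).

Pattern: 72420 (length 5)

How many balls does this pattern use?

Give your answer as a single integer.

Pattern = [7, 2, 4, 2, 0], length n = 5
  position 0: throw height = 7, running sum = 7
  position 1: throw height = 2, running sum = 9
  position 2: throw height = 4, running sum = 13
  position 3: throw height = 2, running sum = 15
  position 4: throw height = 0, running sum = 15
Total sum = 15; balls = sum / n = 15 / 5 = 3

Answer: 3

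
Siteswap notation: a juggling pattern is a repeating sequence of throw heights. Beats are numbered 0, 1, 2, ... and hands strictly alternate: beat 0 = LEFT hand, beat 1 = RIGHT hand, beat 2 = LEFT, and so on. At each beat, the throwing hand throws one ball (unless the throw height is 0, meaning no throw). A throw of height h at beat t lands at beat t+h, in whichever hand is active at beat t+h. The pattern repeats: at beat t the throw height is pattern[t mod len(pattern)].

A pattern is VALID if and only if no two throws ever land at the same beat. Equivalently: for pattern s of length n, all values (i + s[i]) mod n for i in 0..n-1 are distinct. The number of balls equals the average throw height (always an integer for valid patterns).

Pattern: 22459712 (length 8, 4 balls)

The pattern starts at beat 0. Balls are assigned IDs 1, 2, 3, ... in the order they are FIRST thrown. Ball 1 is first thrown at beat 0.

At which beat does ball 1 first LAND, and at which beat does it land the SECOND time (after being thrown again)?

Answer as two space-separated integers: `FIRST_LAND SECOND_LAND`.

Answer: 2 6

Derivation:
Beat 0 (L): throw ball1 h=2 -> lands@2:L; in-air after throw: [b1@2:L]
Beat 1 (R): throw ball2 h=2 -> lands@3:R; in-air after throw: [b1@2:L b2@3:R]
Beat 2 (L): throw ball1 h=4 -> lands@6:L; in-air after throw: [b2@3:R b1@6:L]
Beat 3 (R): throw ball2 h=5 -> lands@8:L; in-air after throw: [b1@6:L b2@8:L]
Beat 4 (L): throw ball3 h=9 -> lands@13:R; in-air after throw: [b1@6:L b2@8:L b3@13:R]
Beat 5 (R): throw ball4 h=7 -> lands@12:L; in-air after throw: [b1@6:L b2@8:L b4@12:L b3@13:R]
Beat 6 (L): throw ball1 h=1 -> lands@7:R; in-air after throw: [b1@7:R b2@8:L b4@12:L b3@13:R]
Ball 1: thrown@0 h=2 -> first land @2; rethrown@2 h=4 -> second land @6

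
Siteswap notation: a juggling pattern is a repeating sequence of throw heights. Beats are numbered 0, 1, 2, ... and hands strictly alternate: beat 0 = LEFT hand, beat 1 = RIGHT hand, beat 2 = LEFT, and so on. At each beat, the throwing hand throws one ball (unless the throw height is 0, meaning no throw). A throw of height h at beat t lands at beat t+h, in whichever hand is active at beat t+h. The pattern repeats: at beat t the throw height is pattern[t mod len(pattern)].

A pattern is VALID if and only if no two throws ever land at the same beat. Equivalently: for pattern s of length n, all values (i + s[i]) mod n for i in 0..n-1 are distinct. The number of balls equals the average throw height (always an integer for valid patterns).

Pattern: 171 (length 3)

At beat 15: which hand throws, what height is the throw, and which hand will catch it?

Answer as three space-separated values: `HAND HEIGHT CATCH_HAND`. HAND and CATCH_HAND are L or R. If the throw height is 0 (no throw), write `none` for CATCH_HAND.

Beat 15: 15 mod 2 = 1, so hand = R
Throw height = pattern[15 mod 3] = pattern[0] = 1
Lands at beat 15+1=16, 16 mod 2 = 0, so catch hand = L

Answer: R 1 L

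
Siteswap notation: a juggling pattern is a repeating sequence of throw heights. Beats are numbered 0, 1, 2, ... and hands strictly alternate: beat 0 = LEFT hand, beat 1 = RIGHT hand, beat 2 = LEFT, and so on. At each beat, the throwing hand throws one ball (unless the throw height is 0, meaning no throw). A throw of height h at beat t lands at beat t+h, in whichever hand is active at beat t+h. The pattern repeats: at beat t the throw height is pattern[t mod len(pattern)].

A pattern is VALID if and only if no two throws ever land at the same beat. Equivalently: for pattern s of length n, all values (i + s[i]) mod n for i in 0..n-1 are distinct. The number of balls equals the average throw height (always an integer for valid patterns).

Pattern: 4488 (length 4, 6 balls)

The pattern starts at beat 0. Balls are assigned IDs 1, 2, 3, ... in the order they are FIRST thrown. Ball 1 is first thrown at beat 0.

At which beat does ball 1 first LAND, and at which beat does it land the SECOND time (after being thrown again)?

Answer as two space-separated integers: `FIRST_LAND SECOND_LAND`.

Answer: 4 8

Derivation:
Beat 0 (L): throw ball1 h=4 -> lands@4:L; in-air after throw: [b1@4:L]
Beat 1 (R): throw ball2 h=4 -> lands@5:R; in-air after throw: [b1@4:L b2@5:R]
Beat 2 (L): throw ball3 h=8 -> lands@10:L; in-air after throw: [b1@4:L b2@5:R b3@10:L]
Beat 3 (R): throw ball4 h=8 -> lands@11:R; in-air after throw: [b1@4:L b2@5:R b3@10:L b4@11:R]
Beat 4 (L): throw ball1 h=4 -> lands@8:L; in-air after throw: [b2@5:R b1@8:L b3@10:L b4@11:R]
Beat 5 (R): throw ball2 h=4 -> lands@9:R; in-air after throw: [b1@8:L b2@9:R b3@10:L b4@11:R]
Beat 6 (L): throw ball5 h=8 -> lands@14:L; in-air after throw: [b1@8:L b2@9:R b3@10:L b4@11:R b5@14:L]
Beat 7 (R): throw ball6 h=8 -> lands@15:R; in-air after throw: [b1@8:L b2@9:R b3@10:L b4@11:R b5@14:L b6@15:R]
Beat 8 (L): throw ball1 h=4 -> lands@12:L; in-air after throw: [b2@9:R b3@10:L b4@11:R b1@12:L b5@14:L b6@15:R]
Ball 1: thrown@0 h=4 -> first land @4; rethrown@4 h=4 -> second land @8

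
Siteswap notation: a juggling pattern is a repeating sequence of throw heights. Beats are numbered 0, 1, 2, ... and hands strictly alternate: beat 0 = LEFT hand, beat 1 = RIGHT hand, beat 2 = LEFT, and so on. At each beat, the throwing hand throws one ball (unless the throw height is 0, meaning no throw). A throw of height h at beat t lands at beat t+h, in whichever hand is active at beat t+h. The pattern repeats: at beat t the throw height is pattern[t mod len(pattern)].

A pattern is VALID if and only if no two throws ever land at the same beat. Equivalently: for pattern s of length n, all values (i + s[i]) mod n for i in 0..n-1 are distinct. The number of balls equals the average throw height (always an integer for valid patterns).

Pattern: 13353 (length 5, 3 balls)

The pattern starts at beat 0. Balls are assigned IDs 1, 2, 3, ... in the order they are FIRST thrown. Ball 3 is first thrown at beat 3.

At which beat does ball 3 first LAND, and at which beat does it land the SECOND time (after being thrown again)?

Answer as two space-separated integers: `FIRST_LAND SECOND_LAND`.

Beat 0 (L): throw ball1 h=1 -> lands@1:R; in-air after throw: [b1@1:R]
Beat 1 (R): throw ball1 h=3 -> lands@4:L; in-air after throw: [b1@4:L]
Beat 2 (L): throw ball2 h=3 -> lands@5:R; in-air after throw: [b1@4:L b2@5:R]
Beat 3 (R): throw ball3 h=5 -> lands@8:L; in-air after throw: [b1@4:L b2@5:R b3@8:L]
Beat 4 (L): throw ball1 h=3 -> lands@7:R; in-air after throw: [b2@5:R b1@7:R b3@8:L]
Beat 5 (R): throw ball2 h=1 -> lands@6:L; in-air after throw: [b2@6:L b1@7:R b3@8:L]
Beat 6 (L): throw ball2 h=3 -> lands@9:R; in-air after throw: [b1@7:R b3@8:L b2@9:R]
Beat 7 (R): throw ball1 h=3 -> lands@10:L; in-air after throw: [b3@8:L b2@9:R b1@10:L]
Beat 8 (L): throw ball3 h=5 -> lands@13:R; in-air after throw: [b2@9:R b1@10:L b3@13:R]
Beat 9 (R): throw ball2 h=3 -> lands@12:L; in-air after throw: [b1@10:L b2@12:L b3@13:R]
Beat 10 (L): throw ball1 h=1 -> lands@11:R; in-air after throw: [b1@11:R b2@12:L b3@13:R]
Beat 11 (R): throw ball1 h=3 -> lands@14:L; in-air after throw: [b2@12:L b3@13:R b1@14:L]
Beat 12 (L): throw ball2 h=3 -> lands@15:R; in-air after throw: [b3@13:R b1@14:L b2@15:R]
Beat 13 (R): throw ball3 h=5 -> lands@18:L; in-air after throw: [b1@14:L b2@15:R b3@18:L]
Ball 3: thrown@3 h=5 -> first land @8; rethrown@8 h=5 -> second land @13

Answer: 8 13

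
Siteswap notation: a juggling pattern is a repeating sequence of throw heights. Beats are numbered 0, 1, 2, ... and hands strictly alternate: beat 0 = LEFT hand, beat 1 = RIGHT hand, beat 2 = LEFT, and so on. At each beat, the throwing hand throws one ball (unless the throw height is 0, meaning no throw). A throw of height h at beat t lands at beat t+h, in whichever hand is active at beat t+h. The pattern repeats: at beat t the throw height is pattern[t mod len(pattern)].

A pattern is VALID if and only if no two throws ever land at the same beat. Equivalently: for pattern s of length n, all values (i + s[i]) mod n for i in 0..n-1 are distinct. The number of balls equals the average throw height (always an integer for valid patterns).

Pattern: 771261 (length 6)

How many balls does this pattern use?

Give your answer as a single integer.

Pattern = [7, 7, 1, 2, 6, 1], length n = 6
  position 0: throw height = 7, running sum = 7
  position 1: throw height = 7, running sum = 14
  position 2: throw height = 1, running sum = 15
  position 3: throw height = 2, running sum = 17
  position 4: throw height = 6, running sum = 23
  position 5: throw height = 1, running sum = 24
Total sum = 24; balls = sum / n = 24 / 6 = 4

Answer: 4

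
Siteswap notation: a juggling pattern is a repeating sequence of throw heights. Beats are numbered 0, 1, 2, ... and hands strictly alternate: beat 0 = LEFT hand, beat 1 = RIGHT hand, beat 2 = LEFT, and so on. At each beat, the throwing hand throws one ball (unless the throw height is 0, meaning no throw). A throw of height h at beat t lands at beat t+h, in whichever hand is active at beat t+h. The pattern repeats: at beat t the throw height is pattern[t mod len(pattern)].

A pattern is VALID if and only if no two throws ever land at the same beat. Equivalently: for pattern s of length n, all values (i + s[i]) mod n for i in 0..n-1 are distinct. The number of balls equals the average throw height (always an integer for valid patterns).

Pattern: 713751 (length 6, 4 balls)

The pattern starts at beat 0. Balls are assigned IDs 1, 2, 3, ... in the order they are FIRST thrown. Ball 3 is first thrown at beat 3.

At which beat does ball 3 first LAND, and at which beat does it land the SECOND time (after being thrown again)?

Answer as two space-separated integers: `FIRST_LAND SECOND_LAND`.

Beat 0 (L): throw ball1 h=7 -> lands@7:R; in-air after throw: [b1@7:R]
Beat 1 (R): throw ball2 h=1 -> lands@2:L; in-air after throw: [b2@2:L b1@7:R]
Beat 2 (L): throw ball2 h=3 -> lands@5:R; in-air after throw: [b2@5:R b1@7:R]
Beat 3 (R): throw ball3 h=7 -> lands@10:L; in-air after throw: [b2@5:R b1@7:R b3@10:L]
Beat 4 (L): throw ball4 h=5 -> lands@9:R; in-air after throw: [b2@5:R b1@7:R b4@9:R b3@10:L]
Beat 5 (R): throw ball2 h=1 -> lands@6:L; in-air after throw: [b2@6:L b1@7:R b4@9:R b3@10:L]
Beat 6 (L): throw ball2 h=7 -> lands@13:R; in-air after throw: [b1@7:R b4@9:R b3@10:L b2@13:R]
Beat 7 (R): throw ball1 h=1 -> lands@8:L; in-air after throw: [b1@8:L b4@9:R b3@10:L b2@13:R]
Beat 8 (L): throw ball1 h=3 -> lands@11:R; in-air after throw: [b4@9:R b3@10:L b1@11:R b2@13:R]
Beat 9 (R): throw ball4 h=7 -> lands@16:L; in-air after throw: [b3@10:L b1@11:R b2@13:R b4@16:L]
Beat 10 (L): throw ball3 h=5 -> lands@15:R; in-air after throw: [b1@11:R b2@13:R b3@15:R b4@16:L]
Beat 11 (R): throw ball1 h=1 -> lands@12:L; in-air after throw: [b1@12:L b2@13:R b3@15:R b4@16:L]
Beat 12 (L): throw ball1 h=7 -> lands@19:R; in-air after throw: [b2@13:R b3@15:R b4@16:L b1@19:R]
Beat 13 (R): throw ball2 h=1 -> lands@14:L; in-air after throw: [b2@14:L b3@15:R b4@16:L b1@19:R]
Beat 14 (L): throw ball2 h=3 -> lands@17:R; in-air after throw: [b3@15:R b4@16:L b2@17:R b1@19:R]
Beat 15 (R): throw ball3 h=7 -> lands@22:L; in-air after throw: [b4@16:L b2@17:R b1@19:R b3@22:L]
Ball 3: thrown@3 h=7 -> first land @10; rethrown@10 h=5 -> second land @15

Answer: 10 15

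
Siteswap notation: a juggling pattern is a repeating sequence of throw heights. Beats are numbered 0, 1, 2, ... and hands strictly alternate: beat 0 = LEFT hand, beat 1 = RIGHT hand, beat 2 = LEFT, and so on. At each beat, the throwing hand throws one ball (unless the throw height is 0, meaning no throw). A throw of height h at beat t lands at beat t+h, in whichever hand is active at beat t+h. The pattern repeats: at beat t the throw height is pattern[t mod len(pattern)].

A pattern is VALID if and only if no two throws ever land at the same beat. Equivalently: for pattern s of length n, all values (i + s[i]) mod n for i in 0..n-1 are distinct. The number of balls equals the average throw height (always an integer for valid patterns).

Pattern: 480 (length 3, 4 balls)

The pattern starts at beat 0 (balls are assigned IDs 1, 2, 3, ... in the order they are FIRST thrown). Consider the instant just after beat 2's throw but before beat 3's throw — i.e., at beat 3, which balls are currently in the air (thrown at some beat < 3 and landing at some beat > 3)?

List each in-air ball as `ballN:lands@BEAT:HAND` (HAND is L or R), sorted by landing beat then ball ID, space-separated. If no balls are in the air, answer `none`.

Beat 0 (L): throw ball1 h=4 -> lands@4:L; in-air after throw: [b1@4:L]
Beat 1 (R): throw ball2 h=8 -> lands@9:R; in-air after throw: [b1@4:L b2@9:R]
Beat 3 (R): throw ball3 h=4 -> lands@7:R; in-air after throw: [b1@4:L b3@7:R b2@9:R]

Answer: ball1:lands@4:L ball2:lands@9:R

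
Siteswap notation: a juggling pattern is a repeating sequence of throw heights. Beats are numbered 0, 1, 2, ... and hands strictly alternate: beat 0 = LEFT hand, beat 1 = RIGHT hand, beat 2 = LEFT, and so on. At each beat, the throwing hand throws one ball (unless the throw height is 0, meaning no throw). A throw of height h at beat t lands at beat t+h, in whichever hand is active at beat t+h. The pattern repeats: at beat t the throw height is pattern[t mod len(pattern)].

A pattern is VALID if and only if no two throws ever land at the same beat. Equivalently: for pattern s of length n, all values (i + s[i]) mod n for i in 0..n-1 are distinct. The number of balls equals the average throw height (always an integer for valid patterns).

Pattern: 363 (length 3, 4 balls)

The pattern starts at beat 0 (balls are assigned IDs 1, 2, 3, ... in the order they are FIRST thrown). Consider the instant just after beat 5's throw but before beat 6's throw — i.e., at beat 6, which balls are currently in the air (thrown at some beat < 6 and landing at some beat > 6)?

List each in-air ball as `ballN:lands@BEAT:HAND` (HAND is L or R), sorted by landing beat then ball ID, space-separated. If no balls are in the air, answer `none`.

Beat 0 (L): throw ball1 h=3 -> lands@3:R; in-air after throw: [b1@3:R]
Beat 1 (R): throw ball2 h=6 -> lands@7:R; in-air after throw: [b1@3:R b2@7:R]
Beat 2 (L): throw ball3 h=3 -> lands@5:R; in-air after throw: [b1@3:R b3@5:R b2@7:R]
Beat 3 (R): throw ball1 h=3 -> lands@6:L; in-air after throw: [b3@5:R b1@6:L b2@7:R]
Beat 4 (L): throw ball4 h=6 -> lands@10:L; in-air after throw: [b3@5:R b1@6:L b2@7:R b4@10:L]
Beat 5 (R): throw ball3 h=3 -> lands@8:L; in-air after throw: [b1@6:L b2@7:R b3@8:L b4@10:L]
Beat 6 (L): throw ball1 h=3 -> lands@9:R; in-air after throw: [b2@7:R b3@8:L b1@9:R b4@10:L]

Answer: ball2:lands@7:R ball3:lands@8:L ball4:lands@10:L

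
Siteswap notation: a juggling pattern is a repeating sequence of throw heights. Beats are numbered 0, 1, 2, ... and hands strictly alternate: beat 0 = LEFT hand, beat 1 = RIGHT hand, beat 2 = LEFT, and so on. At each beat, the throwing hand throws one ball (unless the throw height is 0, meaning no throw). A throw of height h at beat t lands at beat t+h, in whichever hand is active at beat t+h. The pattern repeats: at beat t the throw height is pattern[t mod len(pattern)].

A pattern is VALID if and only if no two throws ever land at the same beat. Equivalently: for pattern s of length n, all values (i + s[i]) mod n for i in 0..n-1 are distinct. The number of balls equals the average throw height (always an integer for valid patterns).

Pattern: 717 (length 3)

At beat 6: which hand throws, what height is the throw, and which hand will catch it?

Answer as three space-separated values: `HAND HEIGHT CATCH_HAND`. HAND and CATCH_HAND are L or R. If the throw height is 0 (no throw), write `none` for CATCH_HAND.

Answer: L 7 R

Derivation:
Beat 6: 6 mod 2 = 0, so hand = L
Throw height = pattern[6 mod 3] = pattern[0] = 7
Lands at beat 6+7=13, 13 mod 2 = 1, so catch hand = R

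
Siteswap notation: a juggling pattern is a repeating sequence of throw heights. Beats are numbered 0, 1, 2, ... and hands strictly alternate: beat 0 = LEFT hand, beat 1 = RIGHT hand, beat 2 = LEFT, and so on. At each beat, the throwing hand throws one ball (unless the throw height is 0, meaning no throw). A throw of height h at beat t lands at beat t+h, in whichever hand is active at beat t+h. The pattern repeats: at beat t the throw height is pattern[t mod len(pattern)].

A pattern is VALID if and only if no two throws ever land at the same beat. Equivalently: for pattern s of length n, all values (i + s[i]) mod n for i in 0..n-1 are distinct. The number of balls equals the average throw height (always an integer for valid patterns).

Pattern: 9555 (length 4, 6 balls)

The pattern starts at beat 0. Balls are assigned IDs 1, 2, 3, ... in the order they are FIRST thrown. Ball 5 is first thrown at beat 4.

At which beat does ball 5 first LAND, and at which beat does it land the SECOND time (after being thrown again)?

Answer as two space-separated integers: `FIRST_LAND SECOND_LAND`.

Beat 0 (L): throw ball1 h=9 -> lands@9:R; in-air after throw: [b1@9:R]
Beat 1 (R): throw ball2 h=5 -> lands@6:L; in-air after throw: [b2@6:L b1@9:R]
Beat 2 (L): throw ball3 h=5 -> lands@7:R; in-air after throw: [b2@6:L b3@7:R b1@9:R]
Beat 3 (R): throw ball4 h=5 -> lands@8:L; in-air after throw: [b2@6:L b3@7:R b4@8:L b1@9:R]
Beat 4 (L): throw ball5 h=9 -> lands@13:R; in-air after throw: [b2@6:L b3@7:R b4@8:L b1@9:R b5@13:R]
Beat 5 (R): throw ball6 h=5 -> lands@10:L; in-air after throw: [b2@6:L b3@7:R b4@8:L b1@9:R b6@10:L b5@13:R]
Beat 6 (L): throw ball2 h=5 -> lands@11:R; in-air after throw: [b3@7:R b4@8:L b1@9:R b6@10:L b2@11:R b5@13:R]
Beat 7 (R): throw ball3 h=5 -> lands@12:L; in-air after throw: [b4@8:L b1@9:R b6@10:L b2@11:R b3@12:L b5@13:R]
Beat 8 (L): throw ball4 h=9 -> lands@17:R; in-air after throw: [b1@9:R b6@10:L b2@11:R b3@12:L b5@13:R b4@17:R]
Beat 9 (R): throw ball1 h=5 -> lands@14:L; in-air after throw: [b6@10:L b2@11:R b3@12:L b5@13:R b1@14:L b4@17:R]
Beat 10 (L): throw ball6 h=5 -> lands@15:R; in-air after throw: [b2@11:R b3@12:L b5@13:R b1@14:L b6@15:R b4@17:R]
Beat 11 (R): throw ball2 h=5 -> lands@16:L; in-air after throw: [b3@12:L b5@13:R b1@14:L b6@15:R b2@16:L b4@17:R]
Beat 12 (L): throw ball3 h=9 -> lands@21:R; in-air after throw: [b5@13:R b1@14:L b6@15:R b2@16:L b4@17:R b3@21:R]
Beat 13 (R): throw ball5 h=5 -> lands@18:L; in-air after throw: [b1@14:L b6@15:R b2@16:L b4@17:R b5@18:L b3@21:R]
Beat 14 (L): throw ball1 h=5 -> lands@19:R; in-air after throw: [b6@15:R b2@16:L b4@17:R b5@18:L b1@19:R b3@21:R]
Beat 15 (R): throw ball6 h=5 -> lands@20:L; in-air after throw: [b2@16:L b4@17:R b5@18:L b1@19:R b6@20:L b3@21:R]
Beat 16 (L): throw ball2 h=9 -> lands@25:R; in-air after throw: [b4@17:R b5@18:L b1@19:R b6@20:L b3@21:R b2@25:R]
Beat 17 (R): throw ball4 h=5 -> lands@22:L; in-air after throw: [b5@18:L b1@19:R b6@20:L b3@21:R b4@22:L b2@25:R]
Beat 18 (L): throw ball5 h=5 -> lands@23:R; in-air after throw: [b1@19:R b6@20:L b3@21:R b4@22:L b5@23:R b2@25:R]
Ball 5: thrown@4 h=9 -> first land @13; rethrown@13 h=5 -> second land @18

Answer: 13 18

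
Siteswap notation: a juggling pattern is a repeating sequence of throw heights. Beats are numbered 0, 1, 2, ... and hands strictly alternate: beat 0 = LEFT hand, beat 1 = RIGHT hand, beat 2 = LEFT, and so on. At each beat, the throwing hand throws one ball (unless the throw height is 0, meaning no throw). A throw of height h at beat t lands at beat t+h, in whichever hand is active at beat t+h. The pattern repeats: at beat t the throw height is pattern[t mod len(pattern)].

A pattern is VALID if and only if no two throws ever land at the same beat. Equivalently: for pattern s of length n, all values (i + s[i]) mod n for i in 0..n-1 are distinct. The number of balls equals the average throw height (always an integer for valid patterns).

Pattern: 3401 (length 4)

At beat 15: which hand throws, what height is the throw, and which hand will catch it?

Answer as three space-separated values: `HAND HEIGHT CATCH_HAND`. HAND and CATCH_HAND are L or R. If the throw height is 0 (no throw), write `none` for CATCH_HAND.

Beat 15: 15 mod 2 = 1, so hand = R
Throw height = pattern[15 mod 4] = pattern[3] = 1
Lands at beat 15+1=16, 16 mod 2 = 0, so catch hand = L

Answer: R 1 L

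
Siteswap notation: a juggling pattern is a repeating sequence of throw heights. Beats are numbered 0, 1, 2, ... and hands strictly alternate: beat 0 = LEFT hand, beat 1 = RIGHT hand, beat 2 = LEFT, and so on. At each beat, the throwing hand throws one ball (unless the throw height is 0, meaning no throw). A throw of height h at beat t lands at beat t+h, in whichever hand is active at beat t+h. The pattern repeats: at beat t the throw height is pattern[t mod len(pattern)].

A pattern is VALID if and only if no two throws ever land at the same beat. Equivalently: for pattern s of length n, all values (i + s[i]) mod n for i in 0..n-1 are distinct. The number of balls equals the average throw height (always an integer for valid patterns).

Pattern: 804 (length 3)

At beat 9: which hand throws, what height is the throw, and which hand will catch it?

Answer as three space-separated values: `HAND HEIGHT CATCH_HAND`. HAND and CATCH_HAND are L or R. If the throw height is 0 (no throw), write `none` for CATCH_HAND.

Answer: R 8 R

Derivation:
Beat 9: 9 mod 2 = 1, so hand = R
Throw height = pattern[9 mod 3] = pattern[0] = 8
Lands at beat 9+8=17, 17 mod 2 = 1, so catch hand = R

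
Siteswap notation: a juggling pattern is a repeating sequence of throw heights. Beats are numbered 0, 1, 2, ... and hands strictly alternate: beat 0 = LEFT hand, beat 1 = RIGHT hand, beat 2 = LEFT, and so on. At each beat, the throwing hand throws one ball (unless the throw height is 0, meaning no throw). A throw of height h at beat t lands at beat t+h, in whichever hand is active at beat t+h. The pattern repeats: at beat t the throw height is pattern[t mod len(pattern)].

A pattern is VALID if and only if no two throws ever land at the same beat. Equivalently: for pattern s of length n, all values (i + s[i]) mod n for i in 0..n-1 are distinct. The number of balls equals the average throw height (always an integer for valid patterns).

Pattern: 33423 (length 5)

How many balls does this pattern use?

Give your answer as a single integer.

Pattern = [3, 3, 4, 2, 3], length n = 5
  position 0: throw height = 3, running sum = 3
  position 1: throw height = 3, running sum = 6
  position 2: throw height = 4, running sum = 10
  position 3: throw height = 2, running sum = 12
  position 4: throw height = 3, running sum = 15
Total sum = 15; balls = sum / n = 15 / 5 = 3

Answer: 3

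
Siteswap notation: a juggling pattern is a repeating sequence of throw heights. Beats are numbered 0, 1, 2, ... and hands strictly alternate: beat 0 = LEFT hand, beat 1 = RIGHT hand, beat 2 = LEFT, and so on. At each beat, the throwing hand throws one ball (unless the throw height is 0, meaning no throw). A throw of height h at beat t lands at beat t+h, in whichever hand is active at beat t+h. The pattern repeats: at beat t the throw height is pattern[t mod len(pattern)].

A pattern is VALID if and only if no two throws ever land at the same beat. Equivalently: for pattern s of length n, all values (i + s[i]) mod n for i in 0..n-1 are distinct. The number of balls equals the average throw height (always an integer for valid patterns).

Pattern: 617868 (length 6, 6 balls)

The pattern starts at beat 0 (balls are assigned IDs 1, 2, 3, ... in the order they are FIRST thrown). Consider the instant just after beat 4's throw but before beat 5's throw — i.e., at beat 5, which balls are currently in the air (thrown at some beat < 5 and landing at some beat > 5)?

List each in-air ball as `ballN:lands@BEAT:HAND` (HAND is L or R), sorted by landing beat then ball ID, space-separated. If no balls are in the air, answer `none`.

Beat 0 (L): throw ball1 h=6 -> lands@6:L; in-air after throw: [b1@6:L]
Beat 1 (R): throw ball2 h=1 -> lands@2:L; in-air after throw: [b2@2:L b1@6:L]
Beat 2 (L): throw ball2 h=7 -> lands@9:R; in-air after throw: [b1@6:L b2@9:R]
Beat 3 (R): throw ball3 h=8 -> lands@11:R; in-air after throw: [b1@6:L b2@9:R b3@11:R]
Beat 4 (L): throw ball4 h=6 -> lands@10:L; in-air after throw: [b1@6:L b2@9:R b4@10:L b3@11:R]
Beat 5 (R): throw ball5 h=8 -> lands@13:R; in-air after throw: [b1@6:L b2@9:R b4@10:L b3@11:R b5@13:R]

Answer: ball1:lands@6:L ball2:lands@9:R ball4:lands@10:L ball3:lands@11:R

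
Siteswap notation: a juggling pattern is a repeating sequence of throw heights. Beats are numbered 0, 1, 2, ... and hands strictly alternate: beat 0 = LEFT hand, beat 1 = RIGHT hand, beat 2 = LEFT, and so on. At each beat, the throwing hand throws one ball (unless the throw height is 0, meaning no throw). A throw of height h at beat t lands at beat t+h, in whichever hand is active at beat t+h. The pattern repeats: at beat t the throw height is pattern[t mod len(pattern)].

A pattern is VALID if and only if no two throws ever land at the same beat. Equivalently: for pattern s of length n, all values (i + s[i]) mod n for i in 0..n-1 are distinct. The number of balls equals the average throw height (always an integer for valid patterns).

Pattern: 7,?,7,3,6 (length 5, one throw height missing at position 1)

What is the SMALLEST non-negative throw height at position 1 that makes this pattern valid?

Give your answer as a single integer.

i=0: (0 + 7) mod 5 = 2
i=1: s[i]=? (unknown)
i=2: (2 + 7) mod 5 = 4
i=3: (3 + 3) mod 5 = 1
i=4: (4 + 6) mod 5 = 0
Known residues: [0, 1, 2, 4]; need a permutation of 0..4, so missing residue r = 3
Need (1 + s) mod 5 = 3; smallest s = (3 - 1) mod 5 = 2

Answer: 2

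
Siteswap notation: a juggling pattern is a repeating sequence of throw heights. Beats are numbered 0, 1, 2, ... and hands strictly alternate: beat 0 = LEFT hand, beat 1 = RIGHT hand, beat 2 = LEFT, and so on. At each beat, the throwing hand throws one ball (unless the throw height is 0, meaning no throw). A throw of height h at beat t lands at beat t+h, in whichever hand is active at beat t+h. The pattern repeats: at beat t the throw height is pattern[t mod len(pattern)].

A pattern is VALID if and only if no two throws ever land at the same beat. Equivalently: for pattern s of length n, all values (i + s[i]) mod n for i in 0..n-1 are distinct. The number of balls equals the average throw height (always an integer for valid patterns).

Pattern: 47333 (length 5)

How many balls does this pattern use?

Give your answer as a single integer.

Pattern = [4, 7, 3, 3, 3], length n = 5
  position 0: throw height = 4, running sum = 4
  position 1: throw height = 7, running sum = 11
  position 2: throw height = 3, running sum = 14
  position 3: throw height = 3, running sum = 17
  position 4: throw height = 3, running sum = 20
Total sum = 20; balls = sum / n = 20 / 5 = 4

Answer: 4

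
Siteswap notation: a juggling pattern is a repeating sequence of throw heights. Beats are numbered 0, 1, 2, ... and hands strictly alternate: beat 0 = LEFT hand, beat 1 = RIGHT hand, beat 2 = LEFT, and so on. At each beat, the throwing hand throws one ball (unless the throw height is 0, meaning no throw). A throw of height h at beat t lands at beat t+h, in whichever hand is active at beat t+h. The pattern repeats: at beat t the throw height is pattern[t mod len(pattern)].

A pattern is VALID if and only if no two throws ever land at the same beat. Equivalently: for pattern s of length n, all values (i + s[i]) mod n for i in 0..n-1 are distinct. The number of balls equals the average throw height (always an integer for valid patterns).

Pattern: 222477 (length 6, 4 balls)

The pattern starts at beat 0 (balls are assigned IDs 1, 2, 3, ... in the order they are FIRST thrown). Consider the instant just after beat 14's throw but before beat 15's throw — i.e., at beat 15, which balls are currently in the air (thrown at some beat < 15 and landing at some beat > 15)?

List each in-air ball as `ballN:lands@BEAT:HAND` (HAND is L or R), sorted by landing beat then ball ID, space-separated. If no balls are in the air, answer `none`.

Answer: ball3:lands@16:L ball4:lands@17:R ball1:lands@18:L

Derivation:
Beat 0 (L): throw ball1 h=2 -> lands@2:L; in-air after throw: [b1@2:L]
Beat 1 (R): throw ball2 h=2 -> lands@3:R; in-air after throw: [b1@2:L b2@3:R]
Beat 2 (L): throw ball1 h=2 -> lands@4:L; in-air after throw: [b2@3:R b1@4:L]
Beat 3 (R): throw ball2 h=4 -> lands@7:R; in-air after throw: [b1@4:L b2@7:R]
Beat 4 (L): throw ball1 h=7 -> lands@11:R; in-air after throw: [b2@7:R b1@11:R]
Beat 5 (R): throw ball3 h=7 -> lands@12:L; in-air after throw: [b2@7:R b1@11:R b3@12:L]
Beat 6 (L): throw ball4 h=2 -> lands@8:L; in-air after throw: [b2@7:R b4@8:L b1@11:R b3@12:L]
Beat 7 (R): throw ball2 h=2 -> lands@9:R; in-air after throw: [b4@8:L b2@9:R b1@11:R b3@12:L]
Beat 8 (L): throw ball4 h=2 -> lands@10:L; in-air after throw: [b2@9:R b4@10:L b1@11:R b3@12:L]
Beat 9 (R): throw ball2 h=4 -> lands@13:R; in-air after throw: [b4@10:L b1@11:R b3@12:L b2@13:R]
Beat 10 (L): throw ball4 h=7 -> lands@17:R; in-air after throw: [b1@11:R b3@12:L b2@13:R b4@17:R]
Beat 11 (R): throw ball1 h=7 -> lands@18:L; in-air after throw: [b3@12:L b2@13:R b4@17:R b1@18:L]
Beat 12 (L): throw ball3 h=2 -> lands@14:L; in-air after throw: [b2@13:R b3@14:L b4@17:R b1@18:L]
Beat 13 (R): throw ball2 h=2 -> lands@15:R; in-air after throw: [b3@14:L b2@15:R b4@17:R b1@18:L]
Beat 14 (L): throw ball3 h=2 -> lands@16:L; in-air after throw: [b2@15:R b3@16:L b4@17:R b1@18:L]
Beat 15 (R): throw ball2 h=4 -> lands@19:R; in-air after throw: [b3@16:L b4@17:R b1@18:L b2@19:R]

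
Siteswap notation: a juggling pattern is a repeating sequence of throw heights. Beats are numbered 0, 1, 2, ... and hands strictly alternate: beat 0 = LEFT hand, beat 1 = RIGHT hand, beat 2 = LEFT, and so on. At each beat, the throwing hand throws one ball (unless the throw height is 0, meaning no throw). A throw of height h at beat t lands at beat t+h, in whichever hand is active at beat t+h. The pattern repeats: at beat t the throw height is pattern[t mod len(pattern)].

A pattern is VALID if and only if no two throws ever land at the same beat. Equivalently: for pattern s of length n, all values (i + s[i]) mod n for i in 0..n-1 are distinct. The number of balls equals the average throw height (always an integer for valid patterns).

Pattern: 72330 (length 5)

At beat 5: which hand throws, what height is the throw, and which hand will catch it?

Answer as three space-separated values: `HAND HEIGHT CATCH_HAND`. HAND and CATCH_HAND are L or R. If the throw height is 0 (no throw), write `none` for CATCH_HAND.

Beat 5: 5 mod 2 = 1, so hand = R
Throw height = pattern[5 mod 5] = pattern[0] = 7
Lands at beat 5+7=12, 12 mod 2 = 0, so catch hand = L

Answer: R 7 L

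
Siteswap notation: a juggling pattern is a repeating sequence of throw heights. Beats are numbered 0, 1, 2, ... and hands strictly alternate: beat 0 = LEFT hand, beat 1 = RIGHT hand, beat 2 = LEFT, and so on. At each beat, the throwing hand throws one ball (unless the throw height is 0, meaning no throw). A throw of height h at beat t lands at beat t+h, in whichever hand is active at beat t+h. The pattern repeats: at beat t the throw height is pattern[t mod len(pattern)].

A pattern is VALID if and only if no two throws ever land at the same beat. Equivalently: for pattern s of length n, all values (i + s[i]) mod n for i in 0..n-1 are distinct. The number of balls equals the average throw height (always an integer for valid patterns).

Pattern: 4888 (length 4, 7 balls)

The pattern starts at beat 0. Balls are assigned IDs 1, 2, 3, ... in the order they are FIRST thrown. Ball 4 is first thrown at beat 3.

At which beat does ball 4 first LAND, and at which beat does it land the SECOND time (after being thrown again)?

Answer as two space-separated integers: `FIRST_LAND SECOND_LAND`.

Beat 0 (L): throw ball1 h=4 -> lands@4:L; in-air after throw: [b1@4:L]
Beat 1 (R): throw ball2 h=8 -> lands@9:R; in-air after throw: [b1@4:L b2@9:R]
Beat 2 (L): throw ball3 h=8 -> lands@10:L; in-air after throw: [b1@4:L b2@9:R b3@10:L]
Beat 3 (R): throw ball4 h=8 -> lands@11:R; in-air after throw: [b1@4:L b2@9:R b3@10:L b4@11:R]
Beat 4 (L): throw ball1 h=4 -> lands@8:L; in-air after throw: [b1@8:L b2@9:R b3@10:L b4@11:R]
Beat 5 (R): throw ball5 h=8 -> lands@13:R; in-air after throw: [b1@8:L b2@9:R b3@10:L b4@11:R b5@13:R]
Beat 6 (L): throw ball6 h=8 -> lands@14:L; in-air after throw: [b1@8:L b2@9:R b3@10:L b4@11:R b5@13:R b6@14:L]
Beat 7 (R): throw ball7 h=8 -> lands@15:R; in-air after throw: [b1@8:L b2@9:R b3@10:L b4@11:R b5@13:R b6@14:L b7@15:R]
Beat 8 (L): throw ball1 h=4 -> lands@12:L; in-air after throw: [b2@9:R b3@10:L b4@11:R b1@12:L b5@13:R b6@14:L b7@15:R]
Beat 9 (R): throw ball2 h=8 -> lands@17:R; in-air after throw: [b3@10:L b4@11:R b1@12:L b5@13:R b6@14:L b7@15:R b2@17:R]
Beat 10 (L): throw ball3 h=8 -> lands@18:L; in-air after throw: [b4@11:R b1@12:L b5@13:R b6@14:L b7@15:R b2@17:R b3@18:L]
Beat 11 (R): throw ball4 h=8 -> lands@19:R; in-air after throw: [b1@12:L b5@13:R b6@14:L b7@15:R b2@17:R b3@18:L b4@19:R]
Beat 12 (L): throw ball1 h=4 -> lands@16:L; in-air after throw: [b5@13:R b6@14:L b7@15:R b1@16:L b2@17:R b3@18:L b4@19:R]
Beat 13 (R): throw ball5 h=8 -> lands@21:R; in-air after throw: [b6@14:L b7@15:R b1@16:L b2@17:R b3@18:L b4@19:R b5@21:R]
Beat 14 (L): throw ball6 h=8 -> lands@22:L; in-air after throw: [b7@15:R b1@16:L b2@17:R b3@18:L b4@19:R b5@21:R b6@22:L]
Beat 15 (R): throw ball7 h=8 -> lands@23:R; in-air after throw: [b1@16:L b2@17:R b3@18:L b4@19:R b5@21:R b6@22:L b7@23:R]
Beat 16 (L): throw ball1 h=4 -> lands@20:L; in-air after throw: [b2@17:R b3@18:L b4@19:R b1@20:L b5@21:R b6@22:L b7@23:R]
Beat 17 (R): throw ball2 h=8 -> lands@25:R; in-air after throw: [b3@18:L b4@19:R b1@20:L b5@21:R b6@22:L b7@23:R b2@25:R]
Beat 18 (L): throw ball3 h=8 -> lands@26:L; in-air after throw: [b4@19:R b1@20:L b5@21:R b6@22:L b7@23:R b2@25:R b3@26:L]
Beat 19 (R): throw ball4 h=8 -> lands@27:R; in-air after throw: [b1@20:L b5@21:R b6@22:L b7@23:R b2@25:R b3@26:L b4@27:R]
Ball 4: thrown@3 h=8 -> first land @11; rethrown@11 h=8 -> second land @19

Answer: 11 19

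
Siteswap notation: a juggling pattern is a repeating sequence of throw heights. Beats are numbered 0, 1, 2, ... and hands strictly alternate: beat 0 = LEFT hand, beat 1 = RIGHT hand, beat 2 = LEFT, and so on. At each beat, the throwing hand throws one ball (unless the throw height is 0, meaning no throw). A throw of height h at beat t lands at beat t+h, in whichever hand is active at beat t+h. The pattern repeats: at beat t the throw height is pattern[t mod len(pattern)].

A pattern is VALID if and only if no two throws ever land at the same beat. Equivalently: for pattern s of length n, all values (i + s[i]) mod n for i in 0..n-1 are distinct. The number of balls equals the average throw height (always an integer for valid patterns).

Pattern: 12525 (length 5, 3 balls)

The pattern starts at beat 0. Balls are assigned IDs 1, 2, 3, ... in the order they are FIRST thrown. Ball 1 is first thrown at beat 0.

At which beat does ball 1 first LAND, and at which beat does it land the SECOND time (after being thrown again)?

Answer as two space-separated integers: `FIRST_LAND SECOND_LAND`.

Beat 0 (L): throw ball1 h=1 -> lands@1:R; in-air after throw: [b1@1:R]
Beat 1 (R): throw ball1 h=2 -> lands@3:R; in-air after throw: [b1@3:R]
Beat 2 (L): throw ball2 h=5 -> lands@7:R; in-air after throw: [b1@3:R b2@7:R]
Beat 3 (R): throw ball1 h=2 -> lands@5:R; in-air after throw: [b1@5:R b2@7:R]
Ball 1: thrown@0 h=1 -> first land @1; rethrown@1 h=2 -> second land @3

Answer: 1 3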